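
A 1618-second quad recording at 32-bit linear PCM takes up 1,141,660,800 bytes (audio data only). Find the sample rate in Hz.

Bytes = sample_rate × seconds × bytes_per_sample × channels.
sample_rate = 1,141,660,800 / (1,618 × 4 × 4) = 1,141,660,800 / 25,888 = 44,100 Hz.

44,100 Hz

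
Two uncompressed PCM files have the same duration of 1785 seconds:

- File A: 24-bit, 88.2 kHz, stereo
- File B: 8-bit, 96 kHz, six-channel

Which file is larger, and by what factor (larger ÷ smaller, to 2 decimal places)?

File A: 88,200 × 3 × 2 = 529,200 bytes/s.
File B: 96,000 × 1 × 6 = 576,000 bytes/s.
File B is larger; ratio = 1,028,160,000 / 944,622,000 = 1.09.

File B, by a factor of 1.09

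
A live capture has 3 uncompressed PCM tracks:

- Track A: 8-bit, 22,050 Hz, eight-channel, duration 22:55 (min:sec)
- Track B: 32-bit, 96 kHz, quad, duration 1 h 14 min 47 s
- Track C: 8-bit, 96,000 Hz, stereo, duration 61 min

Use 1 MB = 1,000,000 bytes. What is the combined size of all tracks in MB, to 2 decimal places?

7837.30 MB

Track A: 22:55 (min:sec) = 1,375 s; 22,050 × 1,375 × 1 × 8 = 242,550,000 bytes.
Track B: 1 h 14 min 47 s = 4,487 s; 96,000 × 4,487 × 4 × 4 = 6,892,032,000 bytes.
Track C: 61 min = 3,660 s; 96,000 × 3,660 × 1 × 2 = 702,720,000 bytes.
Total = 7,837,302,000 bytes = 7837.30 MB.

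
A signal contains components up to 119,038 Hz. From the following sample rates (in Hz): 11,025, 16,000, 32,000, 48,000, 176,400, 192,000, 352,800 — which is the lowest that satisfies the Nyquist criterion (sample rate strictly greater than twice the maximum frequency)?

Need sample rate > 2 × 119,038 = 238,076 Hz.
Lowest listed rate above 238,076 Hz is 352,800 Hz.

352,800 Hz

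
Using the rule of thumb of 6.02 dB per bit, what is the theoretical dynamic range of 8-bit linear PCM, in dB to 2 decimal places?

8 × 6.02 = 48.16 dB.

48.16 dB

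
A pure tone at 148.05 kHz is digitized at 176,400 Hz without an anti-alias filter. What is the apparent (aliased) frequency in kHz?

Nyquist = 176,400/2 = 88,200 Hz; 148,050 Hz exceeds it.
Alias = |148,050 − 1×176,400| = |148,050 − 176,400| = 28,350 Hz = 28.35 kHz.

28.35 kHz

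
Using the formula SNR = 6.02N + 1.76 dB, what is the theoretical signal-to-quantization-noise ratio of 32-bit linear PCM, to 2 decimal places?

6.02 × 32 + 1.76 = 194.40 dB.

194.40 dB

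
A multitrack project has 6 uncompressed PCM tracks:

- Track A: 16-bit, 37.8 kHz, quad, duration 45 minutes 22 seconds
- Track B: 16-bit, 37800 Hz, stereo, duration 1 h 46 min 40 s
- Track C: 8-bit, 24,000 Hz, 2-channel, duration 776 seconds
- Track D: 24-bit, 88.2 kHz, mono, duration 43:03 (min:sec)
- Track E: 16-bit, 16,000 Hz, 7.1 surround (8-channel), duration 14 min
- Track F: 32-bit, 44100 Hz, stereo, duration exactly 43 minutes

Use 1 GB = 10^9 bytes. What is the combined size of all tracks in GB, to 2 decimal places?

3.64 GB

Track A: 45 minutes 22 seconds = 2,722 s; 37,800 × 2,722 × 2 × 4 = 823,132,800 bytes.
Track B: 1 h 46 min 40 s = 6,400 s; 37,800 × 6,400 × 2 × 2 = 967,680,000 bytes.
Track C: 24,000 × 776 × 1 × 2 = 37,248,000 bytes.
Track D: 43:03 (min:sec) = 2,583 s; 88,200 × 2,583 × 3 × 1 = 683,461,800 bytes.
Track E: 14 min = 840 s; 16,000 × 840 × 2 × 8 = 215,040,000 bytes.
Track F: exactly 43 minutes = 2,580 s; 44,100 × 2,580 × 4 × 2 = 910,224,000 bytes.
Total = 3,636,786,600 bytes = 3.64 GB.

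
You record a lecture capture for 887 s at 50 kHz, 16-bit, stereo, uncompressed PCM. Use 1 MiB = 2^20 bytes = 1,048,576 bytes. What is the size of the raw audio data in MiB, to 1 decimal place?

Bytes = 50,000 samples/s × 887 s × 2 bytes/sample × 2 ch = 177,400,000 bytes.
177,400,000 / 1,048,576 = 169.2 MiB.

169.2 MiB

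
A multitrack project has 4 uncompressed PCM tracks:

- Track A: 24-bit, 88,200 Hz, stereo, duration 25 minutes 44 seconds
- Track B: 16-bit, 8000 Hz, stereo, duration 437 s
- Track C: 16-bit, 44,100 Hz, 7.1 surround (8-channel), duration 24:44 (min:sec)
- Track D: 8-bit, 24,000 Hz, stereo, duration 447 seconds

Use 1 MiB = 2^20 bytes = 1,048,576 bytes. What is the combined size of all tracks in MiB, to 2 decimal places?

1811.63 MiB

Track A: 25 minutes 44 seconds = 1,544 s; 88,200 × 1,544 × 3 × 2 = 817,084,800 bytes.
Track B: 8,000 × 437 × 2 × 2 = 13,984,000 bytes.
Track C: 24:44 (min:sec) = 1,484 s; 44,100 × 1,484 × 2 × 8 = 1,047,110,400 bytes.
Track D: 24,000 × 447 × 1 × 2 = 21,456,000 bytes.
Total = 1,899,635,200 bytes = 1811.63 MiB.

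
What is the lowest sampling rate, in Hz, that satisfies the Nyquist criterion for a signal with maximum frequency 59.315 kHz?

Minimum sample rate = 2 × 59,315 Hz = 118,630 Hz.

118,630 Hz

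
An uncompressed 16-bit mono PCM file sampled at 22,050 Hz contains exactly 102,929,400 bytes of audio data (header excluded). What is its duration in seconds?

2,334 seconds

Byte rate = 22,050 × 2 × 1 = 44,100 bytes/s.
Duration = 102,929,400 / 44,100 = 2,334 s.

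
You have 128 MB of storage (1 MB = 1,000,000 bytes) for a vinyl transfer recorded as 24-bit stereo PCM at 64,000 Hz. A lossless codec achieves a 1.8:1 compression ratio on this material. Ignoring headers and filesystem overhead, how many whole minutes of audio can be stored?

10 minutes

Uncompressed byte rate = 64,000 × 3 × 2 = 384,000 bytes/s.
After 1.8:1 compression, effective rate ≈ 213333.33 bytes/s.
Capacity = 128 × 1,000,000 = 128,000,000 bytes.
128,000,000 / effective rate ≈ 600 s → 10 minutes.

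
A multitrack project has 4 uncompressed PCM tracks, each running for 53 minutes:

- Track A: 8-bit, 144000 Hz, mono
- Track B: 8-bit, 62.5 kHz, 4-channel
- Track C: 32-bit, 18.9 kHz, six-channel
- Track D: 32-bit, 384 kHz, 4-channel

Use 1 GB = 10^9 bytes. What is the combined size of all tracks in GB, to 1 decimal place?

22.2 GB

53 minutes = 3,180 s.
Track A: 144,000 × 3,180 × 1 × 1 = 457,920,000 bytes.
Track B: 62,500 × 3,180 × 1 × 4 = 795,000,000 bytes.
Track C: 18,900 × 3,180 × 4 × 6 = 1,442,448,000 bytes.
Track D: 384,000 × 3,180 × 4 × 4 = 19,537,920,000 bytes.
Total = 22,233,288,000 bytes = 22.2 GB.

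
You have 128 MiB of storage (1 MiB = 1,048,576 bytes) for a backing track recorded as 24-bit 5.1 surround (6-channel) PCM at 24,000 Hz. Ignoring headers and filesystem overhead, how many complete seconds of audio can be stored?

Uncompressed byte rate = 24,000 × 3 × 6 = 432,000 bytes/s.
Capacity = 128 × 1,048,576 = 134,217,728 bytes.
134,217,728 / 432,000 ≈ 310.69 s → 310 seconds.

310 seconds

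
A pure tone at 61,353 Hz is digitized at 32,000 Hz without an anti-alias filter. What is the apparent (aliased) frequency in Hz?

Nyquist = 32,000/2 = 16,000 Hz; 61,353 Hz exceeds it.
Alias = |61,353 − 2×32,000| = |61,353 − 64,000| = 2,647 Hz.

2,647 Hz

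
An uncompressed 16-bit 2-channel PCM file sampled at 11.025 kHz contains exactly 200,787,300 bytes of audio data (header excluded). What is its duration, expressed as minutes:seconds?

Byte rate = 11,025 × 2 × 2 = 44,100 bytes/s.
Duration = 200,787,300 / 44,100 = 4,553 s.
4,553 s = 75:53.

75:53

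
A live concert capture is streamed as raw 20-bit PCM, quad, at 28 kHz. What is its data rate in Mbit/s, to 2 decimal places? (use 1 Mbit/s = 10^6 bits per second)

2.24 Mbit/s

Bit rate = 28,000 × 20 × 4 = 2,240,000 bits/s.
= 2.24 Mbit/s.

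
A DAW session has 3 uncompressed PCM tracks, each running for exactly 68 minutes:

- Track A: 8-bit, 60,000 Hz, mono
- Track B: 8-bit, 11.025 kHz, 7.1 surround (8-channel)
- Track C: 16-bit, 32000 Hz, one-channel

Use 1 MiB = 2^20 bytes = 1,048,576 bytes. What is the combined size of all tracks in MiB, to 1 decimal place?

825.7 MiB

exactly 68 minutes = 4,080 s.
Track A: 60,000 × 4,080 × 1 × 1 = 244,800,000 bytes.
Track B: 11,025 × 4,080 × 1 × 8 = 359,856,000 bytes.
Track C: 32,000 × 4,080 × 2 × 1 = 261,120,000 bytes.
Total = 865,776,000 bytes = 825.7 MiB.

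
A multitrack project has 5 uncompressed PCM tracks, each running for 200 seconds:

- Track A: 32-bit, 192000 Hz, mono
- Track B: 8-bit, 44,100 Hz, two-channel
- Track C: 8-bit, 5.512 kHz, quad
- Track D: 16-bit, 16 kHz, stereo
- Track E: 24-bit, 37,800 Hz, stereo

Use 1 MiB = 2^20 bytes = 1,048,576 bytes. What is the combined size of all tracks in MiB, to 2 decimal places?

Track A: 192,000 × 200 × 4 × 1 = 153,600,000 bytes.
Track B: 44,100 × 200 × 1 × 2 = 17,640,000 bytes.
Track C: 5,512 × 200 × 1 × 4 = 4,409,600 bytes.
Track D: 16,000 × 200 × 2 × 2 = 12,800,000 bytes.
Track E: 37,800 × 200 × 3 × 2 = 45,360,000 bytes.
Total = 233,809,600 bytes = 222.98 MiB.

222.98 MiB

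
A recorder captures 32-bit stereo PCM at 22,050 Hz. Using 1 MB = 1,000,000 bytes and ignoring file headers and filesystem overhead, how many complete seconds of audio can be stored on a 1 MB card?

5 seconds

Uncompressed byte rate = 22,050 × 4 × 2 = 176,400 bytes/s.
Capacity = 1 × 1,000,000 = 1,000,000 bytes.
1,000,000 / 176,400 ≈ 5.67 s → 5 seconds.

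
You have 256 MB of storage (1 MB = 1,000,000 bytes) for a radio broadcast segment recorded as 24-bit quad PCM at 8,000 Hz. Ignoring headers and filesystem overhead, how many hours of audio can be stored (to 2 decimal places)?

Uncompressed byte rate = 8,000 × 3 × 4 = 96,000 bytes/s.
Capacity = 256 × 1,000,000 = 256,000,000 bytes.
256,000,000 / 96,000 ≈ 2666.67 s → 0.74 hours.

0.74 hours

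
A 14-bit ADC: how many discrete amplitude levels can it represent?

16,384 levels

2^14 = 16,384.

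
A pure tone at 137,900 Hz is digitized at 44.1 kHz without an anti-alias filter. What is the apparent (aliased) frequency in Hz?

Nyquist = 44,100/2 = 22,050 Hz; 137,900 Hz exceeds it.
Alias = |137,900 − 3×44,100| = |137,900 − 132,300| = 5,600 Hz.

5,600 Hz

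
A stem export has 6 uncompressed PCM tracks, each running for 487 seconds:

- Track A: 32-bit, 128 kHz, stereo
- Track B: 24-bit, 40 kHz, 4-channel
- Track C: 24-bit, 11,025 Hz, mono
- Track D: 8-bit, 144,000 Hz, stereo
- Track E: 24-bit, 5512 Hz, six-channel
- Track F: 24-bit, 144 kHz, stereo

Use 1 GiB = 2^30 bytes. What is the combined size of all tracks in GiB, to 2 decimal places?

1.26 GiB

Track A: 128,000 × 487 × 4 × 2 = 498,688,000 bytes.
Track B: 40,000 × 487 × 3 × 4 = 233,760,000 bytes.
Track C: 11,025 × 487 × 3 × 1 = 16,107,525 bytes.
Track D: 144,000 × 487 × 1 × 2 = 140,256,000 bytes.
Track E: 5,512 × 487 × 3 × 6 = 48,318,192 bytes.
Track F: 144,000 × 487 × 3 × 2 = 420,768,000 bytes.
Total = 1,357,897,717 bytes = 1.26 GiB.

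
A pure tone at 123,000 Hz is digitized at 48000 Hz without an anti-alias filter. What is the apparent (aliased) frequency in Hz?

Nyquist = 48,000/2 = 24,000 Hz; 123,000 Hz exceeds it.
Alias = |123,000 − 3×48,000| = |123,000 − 144,000| = 21,000 Hz.

21,000 Hz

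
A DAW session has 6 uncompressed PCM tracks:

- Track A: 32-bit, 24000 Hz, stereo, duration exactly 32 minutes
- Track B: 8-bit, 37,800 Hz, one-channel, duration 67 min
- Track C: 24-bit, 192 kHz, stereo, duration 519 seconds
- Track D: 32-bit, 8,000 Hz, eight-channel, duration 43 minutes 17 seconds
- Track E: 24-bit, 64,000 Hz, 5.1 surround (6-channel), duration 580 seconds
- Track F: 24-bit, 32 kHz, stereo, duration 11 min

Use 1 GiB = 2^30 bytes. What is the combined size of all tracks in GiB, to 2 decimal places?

Track A: exactly 32 minutes = 1,920 s; 24,000 × 1,920 × 4 × 2 = 368,640,000 bytes.
Track B: 67 min = 4,020 s; 37,800 × 4,020 × 1 × 1 = 151,956,000 bytes.
Track C: 192,000 × 519 × 3 × 2 = 597,888,000 bytes.
Track D: 43 minutes 17 seconds = 2,597 s; 8,000 × 2,597 × 4 × 8 = 664,832,000 bytes.
Track E: 64,000 × 580 × 3 × 6 = 668,160,000 bytes.
Track F: 11 min = 660 s; 32,000 × 660 × 3 × 2 = 126,720,000 bytes.
Total = 2,578,196,000 bytes = 2.40 GiB.

2.40 GiB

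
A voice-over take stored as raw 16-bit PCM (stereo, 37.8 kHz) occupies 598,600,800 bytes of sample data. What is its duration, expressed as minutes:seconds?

65:59

Byte rate = 37,800 × 2 × 2 = 151,200 bytes/s.
Duration = 598,600,800 / 151,200 = 3,959 s.
3,959 s = 65:59.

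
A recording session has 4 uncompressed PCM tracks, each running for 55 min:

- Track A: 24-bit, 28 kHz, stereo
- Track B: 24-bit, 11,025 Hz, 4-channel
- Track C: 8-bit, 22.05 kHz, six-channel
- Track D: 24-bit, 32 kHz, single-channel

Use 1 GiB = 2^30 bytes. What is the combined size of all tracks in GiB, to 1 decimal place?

1.6 GiB

55 min = 3,300 s.
Track A: 28,000 × 3,300 × 3 × 2 = 554,400,000 bytes.
Track B: 11,025 × 3,300 × 3 × 4 = 436,590,000 bytes.
Track C: 22,050 × 3,300 × 1 × 6 = 436,590,000 bytes.
Track D: 32,000 × 3,300 × 3 × 1 = 316,800,000 bytes.
Total = 1,744,380,000 bytes = 1.6 GiB.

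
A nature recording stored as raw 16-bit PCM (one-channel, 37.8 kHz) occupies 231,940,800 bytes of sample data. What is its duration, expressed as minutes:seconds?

Byte rate = 37,800 × 2 × 1 = 75,600 bytes/s.
Duration = 231,940,800 / 75,600 = 3,068 s.
3,068 s = 51:08.

51:08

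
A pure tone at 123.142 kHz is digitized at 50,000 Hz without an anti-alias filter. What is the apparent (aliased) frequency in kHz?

Nyquist = 50,000/2 = 25,000 Hz; 123,142 Hz exceeds it.
Alias = |123,142 − 2×50,000| = |123,142 − 100,000| = 23,142 Hz = 23.142 kHz.

23.142 kHz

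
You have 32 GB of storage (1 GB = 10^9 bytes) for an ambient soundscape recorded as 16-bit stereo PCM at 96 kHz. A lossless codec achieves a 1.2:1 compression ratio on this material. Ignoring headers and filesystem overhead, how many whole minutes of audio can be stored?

Uncompressed byte rate = 96,000 × 2 × 2 = 384,000 bytes/s.
After 1.2:1 compression, effective rate ≈ 320000 bytes/s.
Capacity = 32 × 1,000,000,000 = 32,000,000,000 bytes.
32,000,000,000 / effective rate ≈ 100000 s → 1,666 minutes.

1,666 minutes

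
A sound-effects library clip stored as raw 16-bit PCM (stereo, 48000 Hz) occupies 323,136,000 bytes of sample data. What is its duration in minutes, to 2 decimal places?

Byte rate = 48,000 × 2 × 2 = 192,000 bytes/s.
Duration = 323,136,000 / 192,000 = 1,683 s.
1,683 s / 60 = 28.05 minutes.

28.05 minutes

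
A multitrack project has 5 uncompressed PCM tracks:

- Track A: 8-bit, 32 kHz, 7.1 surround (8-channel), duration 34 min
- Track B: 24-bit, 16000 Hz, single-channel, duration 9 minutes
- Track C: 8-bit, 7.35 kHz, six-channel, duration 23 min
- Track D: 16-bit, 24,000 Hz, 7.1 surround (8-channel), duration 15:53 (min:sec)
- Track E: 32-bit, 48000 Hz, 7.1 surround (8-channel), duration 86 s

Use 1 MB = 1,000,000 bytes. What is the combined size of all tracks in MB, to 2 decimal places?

1107.07 MB

Track A: 34 min = 2,040 s; 32,000 × 2,040 × 1 × 8 = 522,240,000 bytes.
Track B: 9 minutes = 540 s; 16,000 × 540 × 3 × 1 = 25,920,000 bytes.
Track C: 23 min = 1,380 s; 7,350 × 1,380 × 1 × 6 = 60,858,000 bytes.
Track D: 15:53 (min:sec) = 953 s; 24,000 × 953 × 2 × 8 = 365,952,000 bytes.
Track E: 48,000 × 86 × 4 × 8 = 132,096,000 bytes.
Total = 1,107,066,000 bytes = 1107.07 MB.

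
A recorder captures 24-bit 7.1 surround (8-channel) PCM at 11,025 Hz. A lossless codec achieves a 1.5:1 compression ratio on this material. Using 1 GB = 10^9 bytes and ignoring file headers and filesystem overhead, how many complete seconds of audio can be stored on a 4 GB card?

Uncompressed byte rate = 11,025 × 3 × 8 = 264,600 bytes/s.
After 1.5:1 compression, effective rate ≈ 176400 bytes/s.
Capacity = 4 × 1,000,000,000 = 4,000,000,000 bytes.
4,000,000,000 / effective rate ≈ 22675.74 s → 22,675 seconds.

22,675 seconds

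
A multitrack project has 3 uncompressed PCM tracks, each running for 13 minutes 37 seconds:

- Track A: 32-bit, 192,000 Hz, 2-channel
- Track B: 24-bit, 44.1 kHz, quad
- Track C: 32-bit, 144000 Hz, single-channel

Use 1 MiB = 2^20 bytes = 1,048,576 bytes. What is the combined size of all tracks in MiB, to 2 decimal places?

13 minutes 37 seconds = 817 s.
Track A: 192,000 × 817 × 4 × 2 = 1,254,912,000 bytes.
Track B: 44,100 × 817 × 3 × 4 = 432,356,400 bytes.
Track C: 144,000 × 817 × 4 × 1 = 470,592,000 bytes.
Total = 2,157,860,400 bytes = 2057.90 MiB.

2057.90 MiB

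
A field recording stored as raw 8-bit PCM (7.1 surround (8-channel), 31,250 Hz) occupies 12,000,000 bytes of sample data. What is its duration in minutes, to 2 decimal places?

0.80 minutes

Byte rate = 31,250 × 1 × 8 = 250,000 bytes/s.
Duration = 12,000,000 / 250,000 = 48 s.
48 s / 60 = 0.80 minutes.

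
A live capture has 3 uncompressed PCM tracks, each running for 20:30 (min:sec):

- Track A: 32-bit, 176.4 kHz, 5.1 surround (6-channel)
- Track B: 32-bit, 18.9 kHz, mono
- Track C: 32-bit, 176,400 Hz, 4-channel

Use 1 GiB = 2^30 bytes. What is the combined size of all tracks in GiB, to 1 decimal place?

8.2 GiB

20:30 (min:sec) = 1,230 s.
Track A: 176,400 × 1,230 × 4 × 6 = 5,207,328,000 bytes.
Track B: 18,900 × 1,230 × 4 × 1 = 92,988,000 bytes.
Track C: 176,400 × 1,230 × 4 × 4 = 3,471,552,000 bytes.
Total = 8,771,868,000 bytes = 8.2 GiB.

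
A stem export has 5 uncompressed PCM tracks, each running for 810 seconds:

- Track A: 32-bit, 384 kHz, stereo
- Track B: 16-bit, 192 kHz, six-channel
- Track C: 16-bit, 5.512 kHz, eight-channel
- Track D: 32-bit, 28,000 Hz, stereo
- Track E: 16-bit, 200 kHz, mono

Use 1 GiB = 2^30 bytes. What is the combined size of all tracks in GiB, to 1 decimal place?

4.6 GiB

Track A: 384,000 × 810 × 4 × 2 = 2,488,320,000 bytes.
Track B: 192,000 × 810 × 2 × 6 = 1,866,240,000 bytes.
Track C: 5,512 × 810 × 2 × 8 = 71,435,520 bytes.
Track D: 28,000 × 810 × 4 × 2 = 181,440,000 bytes.
Track E: 200,000 × 810 × 2 × 1 = 324,000,000 bytes.
Total = 4,931,435,520 bytes = 4.6 GiB.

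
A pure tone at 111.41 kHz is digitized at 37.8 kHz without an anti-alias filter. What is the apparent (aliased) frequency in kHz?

1.99 kHz

Nyquist = 37,800/2 = 18,900 Hz; 111,410 Hz exceeds it.
Alias = |111,410 − 3×37,800| = |111,410 − 113,400| = 1,990 Hz = 1.99 kHz.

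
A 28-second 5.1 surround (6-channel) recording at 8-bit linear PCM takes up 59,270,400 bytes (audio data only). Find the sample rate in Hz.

352,800 Hz

Bytes = sample_rate × seconds × bytes_per_sample × channels.
sample_rate = 59,270,400 / (28 × 1 × 6) = 59,270,400 / 168 = 352,800 Hz.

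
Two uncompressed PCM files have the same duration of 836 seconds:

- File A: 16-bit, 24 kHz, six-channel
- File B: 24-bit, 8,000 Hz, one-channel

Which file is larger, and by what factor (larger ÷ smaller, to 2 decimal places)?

File A, by a factor of 12.00

File A: 24,000 × 2 × 6 = 288,000 bytes/s.
File B: 8,000 × 3 × 1 = 24,000 bytes/s.
File A is larger; ratio = 240,768,000 / 20,064,000 = 12.00.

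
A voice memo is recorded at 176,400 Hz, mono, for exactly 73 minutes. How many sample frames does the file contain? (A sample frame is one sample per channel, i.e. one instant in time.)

772,632,000 sample frames

exactly 73 minutes = 4,380 s.
176,400 samples/s × 4,380 s = 772,632,000 frames.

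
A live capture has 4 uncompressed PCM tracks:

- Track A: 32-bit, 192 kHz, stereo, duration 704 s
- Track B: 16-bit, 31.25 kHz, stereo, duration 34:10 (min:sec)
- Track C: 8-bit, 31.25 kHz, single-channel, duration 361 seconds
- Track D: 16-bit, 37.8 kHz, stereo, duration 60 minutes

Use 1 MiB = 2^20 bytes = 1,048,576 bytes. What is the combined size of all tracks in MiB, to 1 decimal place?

Track A: 192,000 × 704 × 4 × 2 = 1,081,344,000 bytes.
Track B: 34:10 (min:sec) = 2,050 s; 31,250 × 2,050 × 2 × 2 = 256,250,000 bytes.
Track C: 31,250 × 361 × 1 × 1 = 11,281,250 bytes.
Track D: 60 minutes = 3,600 s; 37,800 × 3,600 × 2 × 2 = 544,320,000 bytes.
Total = 1,893,195,250 bytes = 1805.5 MiB.

1805.5 MiB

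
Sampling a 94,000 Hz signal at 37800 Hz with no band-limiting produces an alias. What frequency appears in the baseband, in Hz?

Nyquist = 37,800/2 = 18,900 Hz; 94,000 Hz exceeds it.
Alias = |94,000 − 2×37,800| = |94,000 − 75,600| = 18,400 Hz.

18,400 Hz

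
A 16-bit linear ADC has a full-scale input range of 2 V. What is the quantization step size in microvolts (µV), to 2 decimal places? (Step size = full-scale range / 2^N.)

2 V / 2^16 = 2 / 65,536 V = 30.52 µV.

30.52 µV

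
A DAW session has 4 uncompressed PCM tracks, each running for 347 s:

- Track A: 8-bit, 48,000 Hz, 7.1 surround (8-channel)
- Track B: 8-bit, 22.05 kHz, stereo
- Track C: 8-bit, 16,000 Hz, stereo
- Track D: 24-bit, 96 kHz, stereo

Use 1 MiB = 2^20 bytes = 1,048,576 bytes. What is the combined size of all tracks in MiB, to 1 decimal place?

Track A: 48,000 × 347 × 1 × 8 = 133,248,000 bytes.
Track B: 22,050 × 347 × 1 × 2 = 15,302,700 bytes.
Track C: 16,000 × 347 × 1 × 2 = 11,104,000 bytes.
Track D: 96,000 × 347 × 3 × 2 = 199,872,000 bytes.
Total = 359,526,700 bytes = 342.9 MiB.

342.9 MiB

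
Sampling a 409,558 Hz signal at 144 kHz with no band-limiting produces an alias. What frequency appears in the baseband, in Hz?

Nyquist = 144,000/2 = 72,000 Hz; 409,558 Hz exceeds it.
Alias = |409,558 − 3×144,000| = |409,558 − 432,000| = 22,442 Hz.

22,442 Hz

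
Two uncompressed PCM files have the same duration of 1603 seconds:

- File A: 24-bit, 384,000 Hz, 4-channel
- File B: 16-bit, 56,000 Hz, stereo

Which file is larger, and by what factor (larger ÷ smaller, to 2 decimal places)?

File A: 384,000 × 3 × 4 = 4,608,000 bytes/s.
File B: 56,000 × 2 × 2 = 224,000 bytes/s.
File A is larger; ratio = 7,386,624,000 / 359,072,000 = 20.57.

File A, by a factor of 20.57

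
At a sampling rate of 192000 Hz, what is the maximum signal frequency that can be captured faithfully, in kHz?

96 kHz

Nyquist frequency = sample rate / 2 = 192,000 / 2 = 96 kHz.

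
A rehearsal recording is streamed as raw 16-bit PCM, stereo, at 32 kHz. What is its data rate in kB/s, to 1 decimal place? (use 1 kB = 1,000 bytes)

128.0 kB/s

Bit rate = 32,000 × 16 × 2 = 1,024,000 bits/s.
1,024,000 / 8 = 128,000 B/s = 128.0 kB/s.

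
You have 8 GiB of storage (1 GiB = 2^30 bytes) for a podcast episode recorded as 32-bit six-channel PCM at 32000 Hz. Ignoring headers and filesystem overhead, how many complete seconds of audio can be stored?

Uncompressed byte rate = 32,000 × 4 × 6 = 768,000 bytes/s.
Capacity = 8 × 1,073,741,824 = 8,589,934,592 bytes.
8,589,934,592 / 768,000 ≈ 11184.81 s → 11,184 seconds.

11,184 seconds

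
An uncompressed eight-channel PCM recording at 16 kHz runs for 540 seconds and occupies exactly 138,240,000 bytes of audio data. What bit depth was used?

16 bits

Bytes per sample = 138,240,000 / (16,000 × 540 × 8) = 138,240,000 / 69,120,000 = 2.
Bit depth = 2 × 8 = 16 bits.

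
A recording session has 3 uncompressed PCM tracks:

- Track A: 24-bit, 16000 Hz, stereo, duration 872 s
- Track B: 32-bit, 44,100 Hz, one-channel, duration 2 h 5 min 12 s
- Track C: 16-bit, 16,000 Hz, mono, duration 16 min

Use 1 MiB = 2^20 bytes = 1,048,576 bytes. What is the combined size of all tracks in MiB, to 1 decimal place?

Track A: 16,000 × 872 × 3 × 2 = 83,712,000 bytes.
Track B: 2 h 5 min 12 s = 7,512 s; 44,100 × 7,512 × 4 × 1 = 1,325,116,800 bytes.
Track C: 16 min = 960 s; 16,000 × 960 × 2 × 1 = 30,720,000 bytes.
Total = 1,439,548,800 bytes = 1372.9 MiB.

1372.9 MiB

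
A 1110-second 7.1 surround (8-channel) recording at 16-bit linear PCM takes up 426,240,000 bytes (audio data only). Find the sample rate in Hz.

Bytes = sample_rate × seconds × bytes_per_sample × channels.
sample_rate = 426,240,000 / (1,110 × 2 × 8) = 426,240,000 / 17,760 = 24,000 Hz.

24,000 Hz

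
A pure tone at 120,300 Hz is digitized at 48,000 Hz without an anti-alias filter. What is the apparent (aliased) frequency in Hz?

23,700 Hz

Nyquist = 48,000/2 = 24,000 Hz; 120,300 Hz exceeds it.
Alias = |120,300 − 3×48,000| = |120,300 − 144,000| = 23,700 Hz.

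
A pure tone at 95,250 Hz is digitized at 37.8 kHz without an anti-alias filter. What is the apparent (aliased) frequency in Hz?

18,150 Hz

Nyquist = 37,800/2 = 18,900 Hz; 95,250 Hz exceeds it.
Alias = |95,250 − 3×37,800| = |95,250 − 113,400| = 18,150 Hz.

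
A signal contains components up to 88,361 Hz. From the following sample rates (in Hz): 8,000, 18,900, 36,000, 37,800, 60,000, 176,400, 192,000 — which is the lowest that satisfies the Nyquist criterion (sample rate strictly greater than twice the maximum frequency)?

Need sample rate > 2 × 88,361 = 176,722 Hz.
Lowest listed rate above 176,722 Hz is 192,000 Hz.

192,000 Hz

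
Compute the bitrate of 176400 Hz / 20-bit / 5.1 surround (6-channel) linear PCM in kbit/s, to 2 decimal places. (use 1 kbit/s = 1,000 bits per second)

21168.00 kbit/s

Bit rate = 176,400 × 20 × 6 = 21,168,000 bits/s.
= 21168.00 kbit/s.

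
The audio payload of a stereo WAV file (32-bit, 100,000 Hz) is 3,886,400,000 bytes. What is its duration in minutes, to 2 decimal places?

Byte rate = 100,000 × 4 × 2 = 800,000 bytes/s.
Duration = 3,886,400,000 / 800,000 = 4,858 s.
4,858 s / 60 = 80.97 minutes.

80.97 minutes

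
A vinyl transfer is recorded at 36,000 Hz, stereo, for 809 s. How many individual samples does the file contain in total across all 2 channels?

58,248,000 samples

36,000 × 809 s × 2 ch = 58,248,000 samples.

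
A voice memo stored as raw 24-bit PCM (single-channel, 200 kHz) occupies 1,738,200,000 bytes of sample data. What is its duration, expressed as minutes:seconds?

48:17

Byte rate = 200,000 × 3 × 1 = 600,000 bytes/s.
Duration = 1,738,200,000 / 600,000 = 2,897 s.
2,897 s = 48:17.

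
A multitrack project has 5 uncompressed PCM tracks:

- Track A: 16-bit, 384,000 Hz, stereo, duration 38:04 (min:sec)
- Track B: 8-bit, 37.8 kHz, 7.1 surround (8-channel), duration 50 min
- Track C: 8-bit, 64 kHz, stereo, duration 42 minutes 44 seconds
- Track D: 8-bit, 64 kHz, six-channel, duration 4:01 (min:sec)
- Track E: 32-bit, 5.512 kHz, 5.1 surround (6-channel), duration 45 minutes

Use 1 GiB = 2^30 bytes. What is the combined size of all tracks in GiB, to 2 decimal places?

Track A: 38:04 (min:sec) = 2,284 s; 384,000 × 2,284 × 2 × 2 = 3,508,224,000 bytes.
Track B: 50 min = 3,000 s; 37,800 × 3,000 × 1 × 8 = 907,200,000 bytes.
Track C: 42 minutes 44 seconds = 2,564 s; 64,000 × 2,564 × 1 × 2 = 328,192,000 bytes.
Track D: 4:01 (min:sec) = 241 s; 64,000 × 241 × 1 × 6 = 92,544,000 bytes.
Track E: 45 minutes = 2,700 s; 5,512 × 2,700 × 4 × 6 = 357,177,600 bytes.
Total = 5,193,337,600 bytes = 4.84 GiB.

4.84 GiB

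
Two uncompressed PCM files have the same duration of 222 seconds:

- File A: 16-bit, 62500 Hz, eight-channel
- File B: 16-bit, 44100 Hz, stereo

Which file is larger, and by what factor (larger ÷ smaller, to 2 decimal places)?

File A: 62,500 × 2 × 8 = 1,000,000 bytes/s.
File B: 44,100 × 2 × 2 = 176,400 bytes/s.
File A is larger; ratio = 222,000,000 / 39,160,800 = 5.67.

File A, by a factor of 5.67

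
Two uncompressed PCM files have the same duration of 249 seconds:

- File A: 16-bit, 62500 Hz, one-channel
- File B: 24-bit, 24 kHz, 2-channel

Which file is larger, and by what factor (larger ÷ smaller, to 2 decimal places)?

File A: 62,500 × 2 × 1 = 125,000 bytes/s.
File B: 24,000 × 3 × 2 = 144,000 bytes/s.
File B is larger; ratio = 35,856,000 / 31,125,000 = 1.15.

File B, by a factor of 1.15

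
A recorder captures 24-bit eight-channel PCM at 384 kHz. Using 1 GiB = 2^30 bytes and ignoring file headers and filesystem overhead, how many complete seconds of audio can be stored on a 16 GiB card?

Uncompressed byte rate = 384,000 × 3 × 8 = 9,216,000 bytes/s.
Capacity = 16 × 1,073,741,824 = 17,179,869,184 bytes.
17,179,869,184 / 9,216,000 ≈ 1864.14 s → 1,864 seconds.

1,864 seconds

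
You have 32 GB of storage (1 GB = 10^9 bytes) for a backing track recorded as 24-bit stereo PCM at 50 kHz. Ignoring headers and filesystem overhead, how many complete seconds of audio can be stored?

106,666 seconds

Uncompressed byte rate = 50,000 × 3 × 2 = 300,000 bytes/s.
Capacity = 32 × 1,000,000,000 = 32,000,000,000 bytes.
32,000,000,000 / 300,000 ≈ 106666.67 s → 106,666 seconds.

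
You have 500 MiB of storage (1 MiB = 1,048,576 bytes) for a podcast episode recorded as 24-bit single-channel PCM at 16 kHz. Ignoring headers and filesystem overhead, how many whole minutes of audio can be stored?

182 minutes

Uncompressed byte rate = 16,000 × 3 × 1 = 48,000 bytes/s.
Capacity = 500 × 1,048,576 = 524,288,000 bytes.
524,288,000 / 48,000 ≈ 10922.67 s → 182 minutes.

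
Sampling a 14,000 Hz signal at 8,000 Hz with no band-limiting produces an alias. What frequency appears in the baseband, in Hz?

2,000 Hz

Nyquist = 8,000/2 = 4,000 Hz; 14,000 Hz exceeds it.
Alias = |14,000 − 2×8,000| = |14,000 − 16,000| = 2,000 Hz.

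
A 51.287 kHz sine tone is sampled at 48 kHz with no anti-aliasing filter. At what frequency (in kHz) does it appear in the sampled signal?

Nyquist = 48,000/2 = 24,000 Hz; 51,287 Hz exceeds it.
Alias = |51,287 − 1×48,000| = |51,287 − 48,000| = 3,287 Hz = 3.287 kHz.

3.287 kHz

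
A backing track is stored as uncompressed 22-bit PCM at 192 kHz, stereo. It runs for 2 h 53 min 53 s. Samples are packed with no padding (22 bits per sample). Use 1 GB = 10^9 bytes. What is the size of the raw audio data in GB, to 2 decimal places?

Duration = 2 h 53 min 53 s = 10,433 s.
Bits = 192,000 × 10,433 × 22 × 2 = 88,137,984,000 bits = 11,017,248,000 bytes.
11,017,248,000 / 1,000,000,000 = 11.02 GB.

11.02 GB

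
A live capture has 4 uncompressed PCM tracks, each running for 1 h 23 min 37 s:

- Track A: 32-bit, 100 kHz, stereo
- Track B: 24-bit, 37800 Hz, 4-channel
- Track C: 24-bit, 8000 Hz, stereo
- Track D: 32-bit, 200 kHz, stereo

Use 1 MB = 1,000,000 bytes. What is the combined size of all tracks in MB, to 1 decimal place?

14557.3 MB

1 h 23 min 37 s = 5,017 s.
Track A: 100,000 × 5,017 × 4 × 2 = 4,013,600,000 bytes.
Track B: 37,800 × 5,017 × 3 × 4 = 2,275,711,200 bytes.
Track C: 8,000 × 5,017 × 3 × 2 = 240,816,000 bytes.
Track D: 200,000 × 5,017 × 4 × 2 = 8,027,200,000 bytes.
Total = 14,557,327,200 bytes = 14557.3 MB.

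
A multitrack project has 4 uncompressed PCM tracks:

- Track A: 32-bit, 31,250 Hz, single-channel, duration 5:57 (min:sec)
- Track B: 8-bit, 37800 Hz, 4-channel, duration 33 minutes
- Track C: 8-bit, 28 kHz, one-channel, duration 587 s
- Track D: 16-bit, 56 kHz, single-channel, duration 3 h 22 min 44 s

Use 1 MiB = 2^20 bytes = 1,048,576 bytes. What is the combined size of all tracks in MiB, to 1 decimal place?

1643.0 MiB

Track A: 5:57 (min:sec) = 357 s; 31,250 × 357 × 4 × 1 = 44,625,000 bytes.
Track B: 33 minutes = 1,980 s; 37,800 × 1,980 × 1 × 4 = 299,376,000 bytes.
Track C: 28,000 × 587 × 1 × 1 = 16,436,000 bytes.
Track D: 3 h 22 min 44 s = 12,164 s; 56,000 × 12,164 × 2 × 1 = 1,362,368,000 bytes.
Total = 1,722,805,000 bytes = 1643.0 MiB.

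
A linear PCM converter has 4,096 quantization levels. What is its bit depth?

log2(4,096) = 12.

12 bits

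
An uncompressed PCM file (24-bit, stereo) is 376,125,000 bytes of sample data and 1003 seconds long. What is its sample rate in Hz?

62,500 Hz

Bytes = sample_rate × seconds × bytes_per_sample × channels.
sample_rate = 376,125,000 / (1,003 × 3 × 2) = 376,125,000 / 6,018 = 62,500 Hz.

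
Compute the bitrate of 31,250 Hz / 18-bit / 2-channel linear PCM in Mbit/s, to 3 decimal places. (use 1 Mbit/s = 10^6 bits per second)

1.125 Mbit/s

Bit rate = 31,250 × 18 × 2 = 1,125,000 bits/s.
= 1.125 Mbit/s.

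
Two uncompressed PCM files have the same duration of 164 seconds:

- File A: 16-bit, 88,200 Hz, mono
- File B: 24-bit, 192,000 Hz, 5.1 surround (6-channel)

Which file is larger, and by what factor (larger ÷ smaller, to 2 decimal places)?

File B, by a factor of 19.59

File A: 88,200 × 2 × 1 = 176,400 bytes/s.
File B: 192,000 × 3 × 6 = 3,456,000 bytes/s.
File B is larger; ratio = 566,784,000 / 28,929,600 = 19.59.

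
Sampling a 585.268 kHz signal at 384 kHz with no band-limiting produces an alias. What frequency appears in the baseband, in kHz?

Nyquist = 384,000/2 = 192,000 Hz; 585,268 Hz exceeds it.
Alias = |585,268 − 2×384,000| = |585,268 − 768,000| = 182,732 Hz = 182.732 kHz.

182.732 kHz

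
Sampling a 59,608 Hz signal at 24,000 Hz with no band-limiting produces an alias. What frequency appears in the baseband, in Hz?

11,608 Hz

Nyquist = 24,000/2 = 12,000 Hz; 59,608 Hz exceeds it.
Alias = |59,608 − 2×24,000| = |59,608 − 48,000| = 11,608 Hz.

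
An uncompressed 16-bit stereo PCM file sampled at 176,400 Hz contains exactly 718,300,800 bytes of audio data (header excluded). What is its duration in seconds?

Byte rate = 176,400 × 2 × 2 = 705,600 bytes/s.
Duration = 718,300,800 / 705,600 = 1,018 s.

1,018 seconds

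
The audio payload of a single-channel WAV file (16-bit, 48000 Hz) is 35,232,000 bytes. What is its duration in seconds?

Byte rate = 48,000 × 2 × 1 = 96,000 bytes/s.
Duration = 35,232,000 / 96,000 = 367 s.

367 seconds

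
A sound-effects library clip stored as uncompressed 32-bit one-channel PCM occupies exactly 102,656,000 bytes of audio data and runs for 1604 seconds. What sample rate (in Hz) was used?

16,000 Hz

Bytes = sample_rate × seconds × bytes_per_sample × channels.
sample_rate = 102,656,000 / (1,604 × 4 × 1) = 102,656,000 / 6,416 = 16,000 Hz.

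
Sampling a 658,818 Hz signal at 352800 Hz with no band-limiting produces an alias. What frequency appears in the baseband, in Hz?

Nyquist = 352,800/2 = 176,400 Hz; 658,818 Hz exceeds it.
Alias = |658,818 − 2×352,800| = |658,818 − 705,600| = 46,782 Hz.

46,782 Hz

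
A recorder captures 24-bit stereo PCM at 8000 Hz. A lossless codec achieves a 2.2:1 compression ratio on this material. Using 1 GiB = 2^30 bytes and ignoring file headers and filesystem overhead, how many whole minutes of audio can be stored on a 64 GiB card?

Uncompressed byte rate = 8,000 × 3 × 2 = 48,000 bytes/s.
After 2.2:1 compression, effective rate ≈ 21818.18 bytes/s.
Capacity = 64 × 1,073,741,824 = 68,719,476,736 bytes.
68,719,476,736 / effective rate ≈ 3149642.68 s → 52,494 minutes.

52,494 minutes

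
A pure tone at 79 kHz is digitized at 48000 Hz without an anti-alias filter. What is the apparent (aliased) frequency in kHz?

17 kHz

Nyquist = 48,000/2 = 24,000 Hz; 79,000 Hz exceeds it.
Alias = |79,000 − 2×48,000| = |79,000 − 96,000| = 17,000 Hz = 17 kHz.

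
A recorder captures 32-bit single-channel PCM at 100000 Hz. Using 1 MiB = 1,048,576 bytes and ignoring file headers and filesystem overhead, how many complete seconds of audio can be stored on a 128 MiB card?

335 seconds

Uncompressed byte rate = 100,000 × 4 × 1 = 400,000 bytes/s.
Capacity = 128 × 1,048,576 = 134,217,728 bytes.
134,217,728 / 400,000 ≈ 335.54 s → 335 seconds.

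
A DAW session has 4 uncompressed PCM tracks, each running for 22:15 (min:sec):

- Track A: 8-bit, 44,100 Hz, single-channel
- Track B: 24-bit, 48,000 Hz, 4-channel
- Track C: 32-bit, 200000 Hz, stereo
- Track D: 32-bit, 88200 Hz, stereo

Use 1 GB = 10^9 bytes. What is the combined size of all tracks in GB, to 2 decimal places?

22:15 (min:sec) = 1,335 s.
Track A: 44,100 × 1,335 × 1 × 1 = 58,873,500 bytes.
Track B: 48,000 × 1,335 × 3 × 4 = 768,960,000 bytes.
Track C: 200,000 × 1,335 × 4 × 2 = 2,136,000,000 bytes.
Track D: 88,200 × 1,335 × 4 × 2 = 941,976,000 bytes.
Total = 3,905,809,500 bytes = 3.91 GB.

3.91 GB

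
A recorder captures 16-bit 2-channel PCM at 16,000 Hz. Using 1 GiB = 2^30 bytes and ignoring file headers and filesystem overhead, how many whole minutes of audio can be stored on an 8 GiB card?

Uncompressed byte rate = 16,000 × 2 × 2 = 64,000 bytes/s.
Capacity = 8 × 1,073,741,824 = 8,589,934,592 bytes.
8,589,934,592 / 64,000 ≈ 134217.73 s → 2,236 minutes.

2,236 minutes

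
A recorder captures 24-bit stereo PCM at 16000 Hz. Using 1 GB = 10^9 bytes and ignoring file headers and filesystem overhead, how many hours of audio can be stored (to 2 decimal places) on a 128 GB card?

Uncompressed byte rate = 16,000 × 3 × 2 = 96,000 bytes/s.
Capacity = 128 × 1,000,000,000 = 128,000,000,000 bytes.
128,000,000,000 / 96,000 ≈ 1333333.33 s → 370.37 hours.

370.37 hours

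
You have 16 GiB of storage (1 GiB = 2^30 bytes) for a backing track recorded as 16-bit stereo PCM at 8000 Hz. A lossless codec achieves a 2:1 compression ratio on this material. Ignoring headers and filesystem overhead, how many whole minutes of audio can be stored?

Uncompressed byte rate = 8,000 × 2 × 2 = 32,000 bytes/s.
After 2:1 compression, effective rate ≈ 16000 bytes/s.
Capacity = 16 × 1,073,741,824 = 17,179,869,184 bytes.
17,179,869,184 / effective rate ≈ 1073741.82 s → 17,895 minutes.

17,895 minutes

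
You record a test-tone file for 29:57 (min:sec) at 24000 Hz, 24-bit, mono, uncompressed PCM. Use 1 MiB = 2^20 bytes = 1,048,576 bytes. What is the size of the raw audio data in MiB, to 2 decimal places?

123.39 MiB

Duration = 29:57 (min:sec) = 1,797 s.
Bytes = 24,000 samples/s × 1,797 s × 3 bytes/sample × 1 ch = 129,384,000 bytes.
129,384,000 / 1,048,576 = 123.39 MiB.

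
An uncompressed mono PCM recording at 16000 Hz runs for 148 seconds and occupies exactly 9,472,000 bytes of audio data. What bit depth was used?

32 bits

Bytes per sample = 9,472,000 / (16,000 × 148 × 1) = 9,472,000 / 2,368,000 = 4.
Bit depth = 4 × 8 = 32 bits.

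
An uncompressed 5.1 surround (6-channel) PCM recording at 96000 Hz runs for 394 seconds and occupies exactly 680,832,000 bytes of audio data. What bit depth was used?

Bytes per sample = 680,832,000 / (96,000 × 394 × 6) = 680,832,000 / 226,944,000 = 3.
Bit depth = 3 × 8 = 24 bits.

24 bits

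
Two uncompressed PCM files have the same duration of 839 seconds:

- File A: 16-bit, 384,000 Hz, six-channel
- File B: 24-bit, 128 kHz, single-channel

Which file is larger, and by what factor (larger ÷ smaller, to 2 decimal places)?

File A: 384,000 × 2 × 6 = 4,608,000 bytes/s.
File B: 128,000 × 3 × 1 = 384,000 bytes/s.
File A is larger; ratio = 3,866,112,000 / 322,176,000 = 12.00.

File A, by a factor of 12.00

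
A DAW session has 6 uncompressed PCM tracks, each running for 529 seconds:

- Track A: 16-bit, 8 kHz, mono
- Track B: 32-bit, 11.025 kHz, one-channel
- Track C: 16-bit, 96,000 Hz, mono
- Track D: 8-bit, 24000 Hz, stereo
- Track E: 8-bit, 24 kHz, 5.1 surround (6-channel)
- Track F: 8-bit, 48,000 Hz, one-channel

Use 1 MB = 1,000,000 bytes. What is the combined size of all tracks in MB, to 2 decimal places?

260.32 MB

Track A: 8,000 × 529 × 2 × 1 = 8,464,000 bytes.
Track B: 11,025 × 529 × 4 × 1 = 23,328,900 bytes.
Track C: 96,000 × 529 × 2 × 1 = 101,568,000 bytes.
Track D: 24,000 × 529 × 1 × 2 = 25,392,000 bytes.
Track E: 24,000 × 529 × 1 × 6 = 76,176,000 bytes.
Track F: 48,000 × 529 × 1 × 1 = 25,392,000 bytes.
Total = 260,320,900 bytes = 260.32 MB.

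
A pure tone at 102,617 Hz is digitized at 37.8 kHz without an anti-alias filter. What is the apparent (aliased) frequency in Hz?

10,783 Hz

Nyquist = 37,800/2 = 18,900 Hz; 102,617 Hz exceeds it.
Alias = |102,617 − 3×37,800| = |102,617 − 113,400| = 10,783 Hz.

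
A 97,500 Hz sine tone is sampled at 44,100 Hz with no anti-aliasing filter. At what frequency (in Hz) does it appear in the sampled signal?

9,300 Hz

Nyquist = 44,100/2 = 22,050 Hz; 97,500 Hz exceeds it.
Alias = |97,500 − 2×44,100| = |97,500 − 88,200| = 9,300 Hz.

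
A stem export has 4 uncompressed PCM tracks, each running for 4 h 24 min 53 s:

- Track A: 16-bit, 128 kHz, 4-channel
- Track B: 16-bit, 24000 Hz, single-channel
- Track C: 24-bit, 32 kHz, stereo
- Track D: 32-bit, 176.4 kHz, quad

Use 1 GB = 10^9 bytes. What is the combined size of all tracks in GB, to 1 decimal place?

4 h 24 min 53 s = 15,893 s.
Track A: 128,000 × 15,893 × 2 × 4 = 16,274,432,000 bytes.
Track B: 24,000 × 15,893 × 2 × 1 = 762,864,000 bytes.
Track C: 32,000 × 15,893 × 3 × 2 = 3,051,456,000 bytes.
Track D: 176,400 × 15,893 × 4 × 4 = 44,856,403,200 bytes.
Total = 64,945,155,200 bytes = 64.9 GB.

64.9 GB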